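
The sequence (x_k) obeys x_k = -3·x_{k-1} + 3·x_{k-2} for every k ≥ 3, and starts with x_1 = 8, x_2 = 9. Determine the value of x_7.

-1728

Step forward from the initial values:
x_3 = -3; x_4 = 36; x_5 = -117; x_6 = 459; x_7 = -1728.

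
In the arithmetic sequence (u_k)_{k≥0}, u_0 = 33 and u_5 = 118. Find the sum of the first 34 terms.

Common difference d = (118 - 33) / (5 - 0) = 17.
u_k = 33 + (k - 0)·17.
u_{33} = 594; S = 34·(33 + 594)/2 = 10659.

10659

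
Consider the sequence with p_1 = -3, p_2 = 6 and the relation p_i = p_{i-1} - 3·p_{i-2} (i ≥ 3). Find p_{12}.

1797

Compute successive terms:
p_3 = 15  p_4 = -3  p_5 = -48  p_6 = -39  p_7 = 105  p_8 = 222  p_9 = -93  p_{10} = -759  p_{11} = -480  p_{12} = 1797.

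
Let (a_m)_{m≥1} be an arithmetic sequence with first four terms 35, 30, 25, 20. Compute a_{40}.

-160

Common difference d = -5.
a_m = 35 + (m - 1)·(-5).
a_{40} = 35 + 39·(-5) = -160.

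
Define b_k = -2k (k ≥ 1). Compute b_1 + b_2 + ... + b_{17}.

-306

Over k = 1..17: Σk = 153.
Total = (-2)·153 = -306.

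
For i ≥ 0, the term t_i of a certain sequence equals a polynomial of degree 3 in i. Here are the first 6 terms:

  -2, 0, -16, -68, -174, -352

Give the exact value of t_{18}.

1st diffs: 2, -16, -52, -106, -178.
2nd diffs: -18, -36, -54, -72.
3rd diffs: -18, -18, -18 (constant).
Newton forward-difference form: t_i = -2 + 2·C(i,1) + (-18)·C(i,2) + (-18)·C(i,3).
At i = 18: i = 18, so t_{18} = -2 + 36 - 2754 - 14688 = -17408.

-17408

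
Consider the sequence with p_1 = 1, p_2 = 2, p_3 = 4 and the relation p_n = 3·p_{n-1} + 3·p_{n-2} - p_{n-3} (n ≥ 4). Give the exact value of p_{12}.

620105

Step forward from the initial values:
p_4 = 17;  p_5 = 61;  p_6 = 230;  p_7 = 856;  p_8 = 3197;  p_9 = 11929;  p_{10} = 44522;  p_{11} = 166156;  p_{12} = 620105.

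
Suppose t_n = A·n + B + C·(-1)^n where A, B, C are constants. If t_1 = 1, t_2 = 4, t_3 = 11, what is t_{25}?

Write the equations: A + B - C = 1; 2A + B + C = 4; 3A + B - C = 11.
Subtracting the first from the second: A + 2C = 3.
Subtracting the second from the third: A - 2C = 7.
Solving: C = -1, A = 5, then B = -5.
Therefore t_{25} = 125 + (-5) + (-1)·(-1) = 121.

121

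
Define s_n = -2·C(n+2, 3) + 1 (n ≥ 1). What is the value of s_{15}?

C(17, 3) = 680, so s_{15} = -1359.

-1359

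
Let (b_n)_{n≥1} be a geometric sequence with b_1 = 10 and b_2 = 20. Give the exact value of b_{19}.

2621440

Common ratio r = 2.
b_n = 10·2^(n-1).
b_{19} = 10·2^18 = 2621440.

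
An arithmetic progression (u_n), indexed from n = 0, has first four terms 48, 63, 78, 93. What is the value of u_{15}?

273

Common difference d = 15.
u_n = 48 + (n - 0)·15.
u_{15} = 48 + 15·15 = 273.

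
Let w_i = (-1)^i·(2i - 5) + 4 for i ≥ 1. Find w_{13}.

(-1)^13 = -1; 2i - 5 at i=13 is 21; so w_{13} = -17.

-17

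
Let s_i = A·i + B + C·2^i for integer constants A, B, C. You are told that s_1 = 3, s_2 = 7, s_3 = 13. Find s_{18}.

262179

At i = 1, 2, 3: A + B + 2C = 3; 2A + B + 4C = 7; 3A + B + 8C = 13.
Subtracting the first from the second: A + 2C = 4.
Subtracting the second from the third: A + 4C = 6.
Solving: C = 1, A = 2, then B = -1.
Therefore s_{18} = 36 + (-1) + 1·262144 = 262179.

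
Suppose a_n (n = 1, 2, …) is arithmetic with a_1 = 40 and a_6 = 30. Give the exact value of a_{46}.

-50

Common difference d = (30 - 40) / (6 - 1) = -2.
a_n = 40 + (n - 1)·(-2).
a_{46} = 40 + 45·(-2) = -50.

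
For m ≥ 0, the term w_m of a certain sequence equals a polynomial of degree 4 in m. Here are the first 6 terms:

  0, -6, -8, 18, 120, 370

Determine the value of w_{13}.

1st diffs: -6, -2, 26, 102, 250.
2nd diffs: 4, 28, 76, 148.
3rd diffs: 24, 48, 72.
4th diffs: 24, 24 (constant).
Newton forward-difference form: w_m = (-6)·C(m,1) + 4·C(m,2) + 24·C(m,3) + 24·C(m,4).
At m = 13: m = 13, so w_{13} = -78 + 312 + 6864 + 17160 = 24258.

24258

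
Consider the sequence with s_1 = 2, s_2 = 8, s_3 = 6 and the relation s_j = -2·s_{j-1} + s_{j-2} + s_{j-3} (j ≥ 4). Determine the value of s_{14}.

-22612

Iterate the recurrence:
s_4 = -2, s_5 = 18, s_6 = -32, …, s_{11} = 1994, s_{12} = -4478, s_{13} = 10064, s_{14} = -22612.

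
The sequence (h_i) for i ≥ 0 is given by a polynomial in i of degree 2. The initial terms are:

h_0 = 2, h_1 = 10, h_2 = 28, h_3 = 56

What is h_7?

268

1st diffs: 8, 18, 28.
2nd diffs: 10, 10 (constant).
So h_i = 5i^2 + 3i + 2.
Evaluating at i = 7 gives h_7 = 268.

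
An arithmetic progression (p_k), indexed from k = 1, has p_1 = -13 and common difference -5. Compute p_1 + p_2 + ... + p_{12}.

p_k = -13 + (k - 1)·(-5).
p_{12} = -68; S = 12·(-13 + (-68))/2 = -486.

-486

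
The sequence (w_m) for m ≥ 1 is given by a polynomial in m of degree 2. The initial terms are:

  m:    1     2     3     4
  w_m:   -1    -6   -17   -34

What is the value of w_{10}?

-262

1st diffs: -5, -11, -17.
2nd diffs: -6, -6 (constant).
Newton forward-difference form: w_m = -1 + (-5)·C(m-1,1) + (-6)·C(m-1,2).
At m = 10: m-1 = 9, so w_{10} = -1 - 45 - 216 = -262.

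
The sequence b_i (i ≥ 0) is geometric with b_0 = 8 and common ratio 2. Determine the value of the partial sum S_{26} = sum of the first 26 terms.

536870904

b_i = 8·2^(i-0).
S = 8·(2^26 - 1)/(2 - 1) = 8·(67108864 - 1)/(1) = 536870904.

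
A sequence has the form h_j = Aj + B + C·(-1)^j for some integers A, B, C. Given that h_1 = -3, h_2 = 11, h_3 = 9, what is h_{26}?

155

Write the equations: A + B - C = -3; 2A + B + C = 11; 3A + B - C = 9.
Subtracting the first from the second: A + 2C = 14.
Subtracting the second from the third: A - 2C = -2.
Solving: C = 4, A = 6, then B = -5.
Hence h_{26} = 6·26 + (-5) + 4·1 = 155.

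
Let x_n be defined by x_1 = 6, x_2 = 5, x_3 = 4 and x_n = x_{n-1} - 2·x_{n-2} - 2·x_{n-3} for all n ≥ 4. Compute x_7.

100

Step forward from the initial values:
x_4 = -18, x_5 = -36, x_6 = -8, x_7 = 100.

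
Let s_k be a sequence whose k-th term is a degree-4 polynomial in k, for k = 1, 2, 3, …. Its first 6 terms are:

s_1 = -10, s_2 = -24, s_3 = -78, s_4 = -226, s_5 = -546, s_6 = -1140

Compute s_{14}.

1st diffs: -14, -54, -148, -320, -594.
2nd diffs: -40, -94, -172, -274.
3rd diffs: -54, -78, -102.
4th diffs: -24, -24 (constant).
Newton forward-difference form: s_k = -10 + (-14)·C(k-1,1) + (-40)·C(k-1,2) + (-54)·C(k-1,3) + (-24)·C(k-1,4).
At k = 14: k-1 = 13, so s_{14} = -10 - 182 - 3120 - 15444 - 17160 = -35916.

-35916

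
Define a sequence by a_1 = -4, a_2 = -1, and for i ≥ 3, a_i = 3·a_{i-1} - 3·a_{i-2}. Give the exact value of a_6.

a_3 = 9;  a_4 = 30;  a_5 = 63;  a_6 = 99.

99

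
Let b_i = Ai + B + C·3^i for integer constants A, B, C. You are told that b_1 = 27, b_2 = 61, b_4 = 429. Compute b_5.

At i = 1, 2, 4: A + B + 3C = 27; 2A + B + 9C = 61; 4A + B + 81C = 429.
Subtracting the first from the second: A + 6C = 34.
Subtracting the second from the third: 2A + 72C = 368.
Solving: C = 5, A = 4, then B = 8.
Hence b_5 = 4·5 + 8 + 5·243 = 1243.

1243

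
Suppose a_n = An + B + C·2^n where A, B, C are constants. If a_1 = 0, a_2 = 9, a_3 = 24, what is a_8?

783

Plug in n = 1, 2, 3: A + B + 2C = 0; 2A + B + 4C = 9; 3A + B + 8C = 24.
Subtracting the first from the second: A + 2C = 9.
Subtracting the second from the third: A + 4C = 15.
Solving: C = 3, A = 3, then B = -9.
So a_n = 3·n + (-9) + 3·2^n; at n=8 this is 783.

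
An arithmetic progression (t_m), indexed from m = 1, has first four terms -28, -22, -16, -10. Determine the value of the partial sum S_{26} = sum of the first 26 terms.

Common difference d = 6.
t_m = -28 + (m - 1)·6.
t_{26} = 122; S = 26·(-28 + 122)/2 = 1222.

1222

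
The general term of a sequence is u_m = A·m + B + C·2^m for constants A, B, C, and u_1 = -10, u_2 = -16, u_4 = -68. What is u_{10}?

-5084

Plug in m = 1, 2, 4: A + B + 2C = -10; 2A + B + 4C = -16; 4A + B + 16C = -68.
Subtracting the first from the second: A + 2C = -6.
Subtracting the second from the third: 2A + 12C = -52.
Solving: C = -5, A = 4, then B = -4.
Hence u_{10} = 4·10 + (-4) + (-5)·1024 = -5084.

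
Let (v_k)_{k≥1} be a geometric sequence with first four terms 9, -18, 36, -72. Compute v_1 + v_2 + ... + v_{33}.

25769803779

Common ratio r = -2.
v_k = 9·(-2)^(k-1).
S = 9·((-2)^33 - 1)/(-2 - 1) = 9·(-8589934592 - 1)/(-3) = 25769803779.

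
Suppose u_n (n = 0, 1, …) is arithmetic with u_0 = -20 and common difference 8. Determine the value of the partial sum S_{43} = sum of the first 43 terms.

6364

u_n = -20 + (n - 0)·8.
u_{42} = 316; S = 43·(-20 + 316)/2 = 6364.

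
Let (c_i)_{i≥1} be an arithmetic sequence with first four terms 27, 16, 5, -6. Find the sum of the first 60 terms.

-17850

Common difference d = -11.
c_i = 27 + (i - 1)·(-11).
c_{60} = -622; S = 60·(27 + (-622))/2 = -17850.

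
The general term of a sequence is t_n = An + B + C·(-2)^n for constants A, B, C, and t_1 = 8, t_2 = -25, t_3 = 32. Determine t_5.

The three given values yield: A + B - 2C = 8; 2A + B + 4C = -25; 3A + B - 8C = 32.
Subtracting the first from the second: A + 6C = -33.
Subtracting the second from the third: A - 12C = 57.
Solving: C = -5, A = -3, then B = 1.
Therefore t_5 = -15 + 1 + (-5)·(-32) = 146.

146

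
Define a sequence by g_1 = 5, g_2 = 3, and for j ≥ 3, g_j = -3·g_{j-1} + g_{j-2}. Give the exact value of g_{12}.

g_3 = -4, g_4 = 15, g_5 = -49, g_6 = 162, g_7 = -535, g_8 = 1767, g_9 = -5836, g_{10} = 19275, g_{11} = -63661, g_{12} = 210258.

210258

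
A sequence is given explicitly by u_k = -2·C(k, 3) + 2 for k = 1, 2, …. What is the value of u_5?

-18

C(5, 3) = 10, so u_5 = -18.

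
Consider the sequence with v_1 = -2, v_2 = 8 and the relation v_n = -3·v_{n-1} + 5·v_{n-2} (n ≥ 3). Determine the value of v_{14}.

238492808

Step forward from the initial values:
v_3 = -34, v_4 = 142, v_5 = -596, …, v_{11} = -3236164, v_{12} = 13567882, v_{13} = -56884466, v_{14} = 238492808.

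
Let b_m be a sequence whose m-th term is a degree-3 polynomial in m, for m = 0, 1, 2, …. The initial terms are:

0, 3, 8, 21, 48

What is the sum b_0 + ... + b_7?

1st diffs: 3, 5, 13, 27.
2nd diffs: 2, 8, 14.
3rd diffs: 6, 6 (constant).
Newton forward-difference form: b_m = 3·C(m,1) + 2·C(m,2) + 6·C(m,3).
Continuing: 95, 168, 273.
Summing m = 0..7 (8 terms) gives 616.

616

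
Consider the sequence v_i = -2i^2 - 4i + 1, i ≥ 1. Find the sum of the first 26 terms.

-13780

Over i = 1..26: Σi = 351, Σi² = 6201.
Total = (-2)·6201 + (-4)·351 + (1)·26 = -13780.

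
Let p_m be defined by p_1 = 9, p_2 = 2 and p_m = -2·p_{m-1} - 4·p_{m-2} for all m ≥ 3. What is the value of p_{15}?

p_3 = -40  p_4 = 72  p_5 = 16  …  p_{12} = -20480  p_{13} = 36864  p_{14} = 8192  p_{15} = -163840.

-163840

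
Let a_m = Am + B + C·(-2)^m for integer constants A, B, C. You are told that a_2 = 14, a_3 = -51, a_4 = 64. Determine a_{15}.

The three given values yield: 2A + B + 4C = 14; 3A + B - 8C = -51; 4A + B + 16C = 64.
Subtracting the first from the second: A - 12C = -65.
Subtracting the second from the third: A + 24C = 115.
Solving: C = 5, A = -5, then B = 4.
Therefore a_{15} = -75 + 4 + 5·(-32768) = -163911.

-163911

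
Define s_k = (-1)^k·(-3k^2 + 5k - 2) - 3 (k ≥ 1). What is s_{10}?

(-1)^10 = 1; -3k^2 + 5k - 2 at k=10 is -252; so s_{10} = -255.

-255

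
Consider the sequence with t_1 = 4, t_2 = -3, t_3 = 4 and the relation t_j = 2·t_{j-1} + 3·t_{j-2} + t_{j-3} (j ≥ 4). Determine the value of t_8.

Step forward from the initial values:
t_4 = 3, t_5 = 15, t_6 = 43, t_7 = 134, t_8 = 412.

412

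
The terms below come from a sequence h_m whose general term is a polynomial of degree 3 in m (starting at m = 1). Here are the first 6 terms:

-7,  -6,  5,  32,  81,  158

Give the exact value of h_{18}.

1st diffs: 1, 11, 27, 49, 77.
2nd diffs: 10, 16, 22, 28.
3rd diffs: 6, 6, 6 (constant).
Newton forward-difference form: h_m = -7 + 1·C(m-1,1) + 10·C(m-1,2) + 6·C(m-1,3).
At m = 18: m-1 = 17, so h_{18} = -7 + 17 + 1360 + 4080 = 5450.

5450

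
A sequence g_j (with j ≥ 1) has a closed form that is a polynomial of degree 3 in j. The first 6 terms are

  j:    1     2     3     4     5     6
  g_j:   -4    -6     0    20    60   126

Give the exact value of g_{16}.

1st diffs: -2, 6, 20, 40, 66.
2nd diffs: 8, 14, 20, 26.
3rd diffs: 6, 6, 6 (constant).
Newton forward-difference form: g_j = -4 + (-2)·C(j-1,1) + 8·C(j-1,2) + 6·C(j-1,3).
At j = 16: j-1 = 15, so g_{16} = -4 - 30 + 840 + 2730 = 3536.

3536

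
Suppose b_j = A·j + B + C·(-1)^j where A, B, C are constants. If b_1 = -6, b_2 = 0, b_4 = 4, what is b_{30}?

At j = 1, 2, 4: A + B - C = -6; 2A + B + C = 0; 4A + B + C = 4.
Subtracting the first from the second: A + 2C = 6.
Subtracting the second from the third: 2A = 4.
Solving: C = 2, A = 2, then B = -6.
So b_j = 2·j + (-6) + 2·(-1)^j; at j=30 this is 56.

56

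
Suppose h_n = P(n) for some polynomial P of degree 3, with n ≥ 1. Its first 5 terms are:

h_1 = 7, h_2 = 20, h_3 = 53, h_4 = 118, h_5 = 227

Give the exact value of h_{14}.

1st diffs: 13, 33, 65, 109.
2nd diffs: 20, 32, 44.
3rd diffs: 12, 12 (constant).
Newton forward-difference form: h_n = 7 + 13·C(n-1,1) + 20·C(n-1,2) + 12·C(n-1,3).
At n = 14: n-1 = 13, so h_{14} = 7 + 169 + 1560 + 3432 = 5168.

5168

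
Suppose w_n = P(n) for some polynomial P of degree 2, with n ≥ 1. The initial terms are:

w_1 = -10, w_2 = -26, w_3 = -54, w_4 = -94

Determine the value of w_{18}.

-1914

1st diffs: -16, -28, -40.
2nd diffs: -12, -12 (constant).
Newton forward-difference form: w_n = -10 + (-16)·C(n-1,1) + (-12)·C(n-1,2).
At n = 18: n-1 = 17, so w_{18} = -10 - 272 - 1632 = -1914.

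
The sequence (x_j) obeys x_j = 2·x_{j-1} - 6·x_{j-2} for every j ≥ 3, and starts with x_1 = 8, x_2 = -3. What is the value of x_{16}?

Applying the relation repeatedly:
x_3 = -54, x_4 = -90, x_5 = 144, …, x_{13} = -94464, x_{14} = -1051200, x_{15} = -1535616, x_{16} = 3235968.

3235968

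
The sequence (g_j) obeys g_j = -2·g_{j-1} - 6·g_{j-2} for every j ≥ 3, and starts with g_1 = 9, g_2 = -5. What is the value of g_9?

-11888

Compute successive terms:
g_3 = -44  g_4 = 118  g_5 = 28  g_6 = -764  g_7 = 1360  g_8 = 1864  g_9 = -11888.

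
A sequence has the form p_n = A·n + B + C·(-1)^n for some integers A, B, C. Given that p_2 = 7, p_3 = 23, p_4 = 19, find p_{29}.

Plug in n = 2, 3, 4: 2A + B + C = 7; 3A + B - C = 23; 4A + B + C = 19.
Subtracting the first from the second: A - 2C = 16.
Subtracting the second from the third: A + 2C = -4.
Solving: C = -5, A = 6, then B = 0.
Therefore p_{29} = 174 + 0 + (-5)·(-1) = 179.

179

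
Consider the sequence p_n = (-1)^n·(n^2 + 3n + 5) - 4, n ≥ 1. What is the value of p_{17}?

(-1)^17 = -1; n^2 + 3n + 5 at n=17 is 345; so p_{17} = -349.

-349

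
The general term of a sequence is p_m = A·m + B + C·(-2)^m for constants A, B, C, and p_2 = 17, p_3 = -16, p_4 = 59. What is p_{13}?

Write the equations: 2A + B + 4C = 17; 3A + B - 8C = -16; 4A + B + 16C = 59.
Subtracting the first from the second: A - 12C = -33.
Subtracting the second from the third: A + 24C = 75.
Solving: C = 3, A = 3, then B = -1.
Hence p_{13} = 3·13 + (-1) + 3·(-8192) = -24538.

-24538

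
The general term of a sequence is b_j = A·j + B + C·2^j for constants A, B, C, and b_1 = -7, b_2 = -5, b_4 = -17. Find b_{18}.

Plug in j = 1, 2, 4: A + B + 2C = -7; 2A + B + 4C = -5; 4A + B + 16C = -17.
Subtracting the first from the second: A + 2C = 2.
Subtracting the second from the third: 2A + 12C = -12.
Solving: C = -2, A = 6, then B = -9.
So b_j = 6·j + (-9) + (-2)·2^j; at j=18 this is -524189.

-524189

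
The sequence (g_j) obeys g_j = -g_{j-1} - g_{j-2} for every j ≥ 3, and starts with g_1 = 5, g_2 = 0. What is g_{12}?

-5

Step forward from the initial values:
g_3 = -5; g_4 = 5; g_5 = 0; g_6 = -5; g_7 = 5; g_8 = 0; g_9 = -5; g_{10} = 5; g_{11} = 0; g_{12} = -5.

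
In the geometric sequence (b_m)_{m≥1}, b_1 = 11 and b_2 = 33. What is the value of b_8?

24057

Common ratio r = 3.
b_m = 11·3^(m-1).
b_8 = 11·3^7 = 24057.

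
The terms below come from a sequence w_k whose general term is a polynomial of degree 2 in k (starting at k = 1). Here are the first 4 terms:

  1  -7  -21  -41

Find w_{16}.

1st diffs: -8, -14, -20.
2nd diffs: -6, -6 (constant).
So w_k = -3k^2 + k + 3.
Evaluating at k = 16 gives w_{16} = -749.

-749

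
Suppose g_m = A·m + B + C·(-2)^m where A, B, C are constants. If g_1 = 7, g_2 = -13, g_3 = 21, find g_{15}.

98277

The three given values yield: A + B - 2C = 7; 2A + B + 4C = -13; 3A + B - 8C = 21.
Subtracting the first from the second: A + 6C = -20.
Subtracting the second from the third: A - 12C = 34.
Solving: C = -3, A = -2, then B = 3.
So g_m = -2·m + 3 + (-3)·(-2)^m; at m=15 this is 98277.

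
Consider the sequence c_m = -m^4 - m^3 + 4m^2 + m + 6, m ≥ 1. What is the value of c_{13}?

c_{13} = -1·13^4 - 1·13^3 + 4·13^2 + 1·13 + 6 = -30063.

-30063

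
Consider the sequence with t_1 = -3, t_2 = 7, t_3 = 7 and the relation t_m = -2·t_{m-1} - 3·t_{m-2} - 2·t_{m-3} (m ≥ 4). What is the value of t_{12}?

403

Applying the relation repeatedly:
t_4 = -29;  t_5 = 23;  t_6 = 27;  t_7 = -65;  t_8 = 3;  t_9 = 135;  t_{10} = -149;  t_{11} = -113;  t_{12} = 403.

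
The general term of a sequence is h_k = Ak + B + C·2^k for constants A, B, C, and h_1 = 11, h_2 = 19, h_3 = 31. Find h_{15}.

65599

At k = 1, 2, 3: A + B + 2C = 11; 2A + B + 4C = 19; 3A + B + 8C = 31.
Subtracting the first from the second: A + 2C = 8.
Subtracting the second from the third: A + 4C = 12.
Solving: C = 2, A = 4, then B = 3.
Hence h_{15} = 4·15 + 3 + 2·32768 = 65599.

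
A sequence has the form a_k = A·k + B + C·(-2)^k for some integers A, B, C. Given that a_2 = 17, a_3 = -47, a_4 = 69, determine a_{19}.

The three given values yield: 2A + B + 4C = 17; 3A + B - 8C = -47; 4A + B + 16C = 69.
Subtracting the first from the second: A - 12C = -64.
Subtracting the second from the third: A + 24C = 116.
Solving: C = 5, A = -4, then B = 5.
Hence a_{19} = -4·19 + 5 + 5·(-524288) = -2621511.

-2621511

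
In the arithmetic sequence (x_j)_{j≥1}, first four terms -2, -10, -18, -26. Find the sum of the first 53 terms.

-11130

Common difference d = -8.
x_j = -2 + (j - 1)·(-8).
x_{53} = -418; S = 53·(-2 + (-418))/2 = -11130.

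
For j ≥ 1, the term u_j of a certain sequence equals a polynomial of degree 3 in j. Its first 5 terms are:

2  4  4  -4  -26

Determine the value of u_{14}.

-1844

1st diffs: 2, 0, -8, -22.
2nd diffs: -2, -8, -14.
3rd diffs: -6, -6 (constant).
Newton forward-difference form: u_j = 2 + 2·C(j-1,1) + (-2)·C(j-1,2) + (-6)·C(j-1,3).
At j = 14: j-1 = 13, so u_{14} = 2 + 26 - 156 - 1716 = -1844.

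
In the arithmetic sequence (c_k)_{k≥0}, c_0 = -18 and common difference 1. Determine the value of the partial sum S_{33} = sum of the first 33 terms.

c_k = -18 + (k - 0)·1.
c_{32} = 14; S = 33·(-18 + 14)/2 = -66.

-66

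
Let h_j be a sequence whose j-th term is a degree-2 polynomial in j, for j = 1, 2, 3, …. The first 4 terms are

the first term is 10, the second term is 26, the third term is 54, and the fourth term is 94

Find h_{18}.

1st diffs: 16, 28, 40.
2nd diffs: 12, 12 (constant).
So h_j = 6j^2 - 2j + 6.
Evaluating at j = 18 gives h_{18} = 1914.

1914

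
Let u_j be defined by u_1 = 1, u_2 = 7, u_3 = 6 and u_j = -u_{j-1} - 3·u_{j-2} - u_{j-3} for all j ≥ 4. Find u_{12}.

Compute successive terms:
u_4 = -28  u_5 = 3  u_6 = 75  u_7 = -56  u_8 = -172  u_9 = 265  u_{10} = 307  u_{11} = -930  u_{12} = -256.

-256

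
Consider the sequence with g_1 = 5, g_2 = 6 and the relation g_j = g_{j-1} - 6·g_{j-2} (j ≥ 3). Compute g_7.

-60

Applying the relation repeatedly:
g_3 = -24  g_4 = -60  g_5 = 84  g_6 = 444  g_7 = -60.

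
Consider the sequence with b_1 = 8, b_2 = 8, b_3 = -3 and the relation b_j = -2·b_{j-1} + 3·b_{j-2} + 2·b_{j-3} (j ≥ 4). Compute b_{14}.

Iterate the recurrence:
b_4 = 46  b_5 = -85  b_6 = 302  …  b_{11} = -49671  b_{12} = 140118  b_{13} = -393749  b_{14} = 1108510.

1108510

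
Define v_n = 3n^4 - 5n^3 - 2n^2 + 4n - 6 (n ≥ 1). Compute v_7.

5412

v_7 = 3·7^4 - 5·7^3 - 2·7^2 + 4·7 - 6 = 5412.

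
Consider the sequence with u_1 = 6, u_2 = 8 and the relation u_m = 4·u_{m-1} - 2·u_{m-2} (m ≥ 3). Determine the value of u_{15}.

Iterate the recurrence:
u_3 = 20; u_4 = 64; u_5 = 216; …; u_{12} = 1165312; u_{13} = 3978624; u_{14} = 13583872; u_{15} = 46378240.

46378240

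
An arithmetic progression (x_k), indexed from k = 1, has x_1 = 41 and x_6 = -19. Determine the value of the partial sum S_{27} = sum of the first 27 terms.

-3105

Common difference d = (-19 - 41) / (6 - 1) = -12.
x_k = 41 + (k - 1)·(-12).
x_{27} = -271; S = 27·(41 + (-271))/2 = -3105.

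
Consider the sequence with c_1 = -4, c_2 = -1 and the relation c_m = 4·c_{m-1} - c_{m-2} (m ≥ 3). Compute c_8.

209

c_3 = 0, c_4 = 1, c_5 = 4, c_6 = 15, c_7 = 56, c_8 = 209.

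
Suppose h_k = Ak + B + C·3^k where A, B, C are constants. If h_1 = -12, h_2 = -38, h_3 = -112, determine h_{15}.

-57395656

The three given values yield: A + B + 3C = -12; 2A + B + 9C = -38; 3A + B + 27C = -112.
Subtracting the first from the second: A + 6C = -26.
Subtracting the second from the third: A + 18C = -74.
Solving: C = -4, A = -2, then B = 2.
So h_k = -2·k + 2 + (-4)·3^k; at k=15 this is -57395656.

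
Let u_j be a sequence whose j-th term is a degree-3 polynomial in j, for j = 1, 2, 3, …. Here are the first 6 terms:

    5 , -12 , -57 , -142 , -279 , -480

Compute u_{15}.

1st diffs: -17, -45, -85, -137, -201.
2nd diffs: -28, -40, -52, -64.
3rd diffs: -12, -12, -12 (constant).
So u_j = -2j^3 - 2j^2 + 3j + 6.
Evaluating at j = 15 gives u_{15} = -7149.

-7149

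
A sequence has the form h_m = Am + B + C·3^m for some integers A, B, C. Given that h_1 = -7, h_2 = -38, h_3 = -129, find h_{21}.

-52301766027

The three given values yield: A + B + 3C = -7; 2A + B + 9C = -38; 3A + B + 27C = -129.
Subtracting the first from the second: A + 6C = -31.
Subtracting the second from the third: A + 18C = -91.
Solving: C = -5, A = -1, then B = 9.
Therefore h_{21} = -21 + 9 + (-5)·10460353203 = -52301766027.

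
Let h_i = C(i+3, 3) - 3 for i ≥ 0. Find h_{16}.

966

C(19, 3) = 969, so h_{16} = 966.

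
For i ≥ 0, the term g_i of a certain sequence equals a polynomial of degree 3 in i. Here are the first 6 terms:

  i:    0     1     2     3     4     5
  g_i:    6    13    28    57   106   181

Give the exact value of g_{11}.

1513

1st diffs: 7, 15, 29, 49, 75.
2nd diffs: 8, 14, 20, 26.
3rd diffs: 6, 6, 6 (constant).
Newton forward-difference form: g_i = 6 + 7·C(i,1) + 8·C(i,2) + 6·C(i,3).
At i = 11: i = 11, so g_{11} = 6 + 77 + 440 + 990 = 1513.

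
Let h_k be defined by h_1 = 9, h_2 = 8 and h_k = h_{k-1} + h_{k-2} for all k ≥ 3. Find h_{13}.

1953

Step forward from the initial values:
h_3 = 17, h_4 = 25, h_5 = 42, …, h_{10} = 461, h_{11} = 746, h_{12} = 1207, h_{13} = 1953.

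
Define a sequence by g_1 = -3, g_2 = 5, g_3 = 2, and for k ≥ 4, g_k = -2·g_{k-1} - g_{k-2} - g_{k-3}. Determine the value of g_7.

Applying the relation repeatedly:
g_4 = -6, g_5 = 5, g_6 = -6, g_7 = 13.

13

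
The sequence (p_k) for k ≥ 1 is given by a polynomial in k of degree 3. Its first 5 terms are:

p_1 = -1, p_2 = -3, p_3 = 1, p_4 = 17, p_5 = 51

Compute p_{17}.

4047

1st diffs: -2, 4, 16, 34.
2nd diffs: 6, 12, 18.
3rd diffs: 6, 6 (constant).
Newton forward-difference form: p_k = -1 + (-2)·C(k-1,1) + 6·C(k-1,2) + 6·C(k-1,3).
At k = 17: k-1 = 16, so p_{17} = -1 - 32 + 720 + 3360 = 4047.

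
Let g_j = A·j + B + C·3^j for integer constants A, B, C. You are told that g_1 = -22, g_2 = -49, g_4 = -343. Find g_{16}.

The three given values yield: A + B + 3C = -22; 2A + B + 9C = -49; 4A + B + 81C = -343.
Subtracting the first from the second: A + 6C = -27.
Subtracting the second from the third: 2A + 72C = -294.
Solving: C = -4, A = -3, then B = -7.
Therefore g_{16} = -48 + (-7) + (-4)·43046721 = -172186939.

-172186939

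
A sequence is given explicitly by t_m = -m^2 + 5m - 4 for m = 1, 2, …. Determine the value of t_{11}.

-70

t_{11} = -1·11^2 + 5·11 - 4 = -70.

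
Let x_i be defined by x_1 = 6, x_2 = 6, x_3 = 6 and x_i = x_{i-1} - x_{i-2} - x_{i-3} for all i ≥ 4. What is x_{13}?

Iterate the recurrence:
x_4 = -6  x_5 = -18  x_6 = -18  x_7 = 6  x_8 = 42  x_9 = 54  x_{10} = 6  x_{11} = -90  x_{12} = -150  x_{13} = -66.

-66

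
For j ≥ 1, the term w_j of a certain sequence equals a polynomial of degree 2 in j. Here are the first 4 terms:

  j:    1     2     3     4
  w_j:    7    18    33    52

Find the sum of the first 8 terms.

588

1st diffs: 11, 15, 19.
2nd diffs: 4, 4 (constant).
So w_j = 2j^2 + 5j.
Continuing: 75, 102, 133, 168.
Summing j = 1..8 (8 terms) gives 588.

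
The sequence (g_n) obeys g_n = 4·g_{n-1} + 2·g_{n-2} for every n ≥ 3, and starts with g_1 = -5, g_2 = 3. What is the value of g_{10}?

105008

Iterate the recurrence:
g_3 = 2; g_4 = 14; g_5 = 60; g_6 = 268; g_7 = 1192; g_8 = 5304; g_9 = 23600; g_{10} = 105008.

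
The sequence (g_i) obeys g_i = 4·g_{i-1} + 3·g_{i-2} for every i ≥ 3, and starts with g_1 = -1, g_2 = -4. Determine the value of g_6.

-1900

Compute successive terms:
g_3 = -19  g_4 = -88  g_5 = -409  g_6 = -1900.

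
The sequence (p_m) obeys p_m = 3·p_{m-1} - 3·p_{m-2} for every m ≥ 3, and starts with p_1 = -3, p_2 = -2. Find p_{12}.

Applying the relation repeatedly:
p_3 = 3;  p_4 = 15;  p_5 = 36;  p_6 = 63;  p_7 = 81;  p_8 = 54;  p_9 = -81;  p_{10} = -405;  p_{11} = -972;  p_{12} = -1701.

-1701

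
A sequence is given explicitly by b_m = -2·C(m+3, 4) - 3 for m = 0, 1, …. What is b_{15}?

C(18, 4) = 3060, so b_{15} = -6123.

-6123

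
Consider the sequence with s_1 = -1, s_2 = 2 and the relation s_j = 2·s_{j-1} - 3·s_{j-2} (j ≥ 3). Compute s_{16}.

8612

Iterate the recurrence:
s_3 = 7  s_4 = 8  s_5 = -5  …  s_{13} = -1709  s_{14} = -1642  s_{15} = 1843  s_{16} = 8612.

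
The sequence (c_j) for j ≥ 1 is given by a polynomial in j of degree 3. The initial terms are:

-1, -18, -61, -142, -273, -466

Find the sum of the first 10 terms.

-6415

1st diffs: -17, -43, -81, -131, -193.
2nd diffs: -26, -38, -50, -62.
3rd diffs: -12, -12, -12 (constant).
Newton forward-difference form: c_j = -1 + (-17)·C(j-1,1) + (-26)·C(j-1,2) + (-12)·C(j-1,3).
Continuing: -733, -1086, -1537, -2098.
Summing j = 1..10 (10 terms) gives -6415.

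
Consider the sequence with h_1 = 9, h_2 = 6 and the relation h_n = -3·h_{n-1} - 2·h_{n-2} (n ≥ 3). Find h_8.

1896

Iterate the recurrence:
h_3 = -36  h_4 = 96  h_5 = -216  h_6 = 456  h_7 = -936  h_8 = 1896.
(Characteristic roots are -1 and -2.)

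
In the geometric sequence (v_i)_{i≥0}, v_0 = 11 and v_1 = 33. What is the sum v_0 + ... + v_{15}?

236756960

Common ratio r = 3.
v_i = 11·3^(i-0).
S = 11·(3^16 - 1)/(3 - 1) = 11·(43046721 - 1)/(2) = 236756960.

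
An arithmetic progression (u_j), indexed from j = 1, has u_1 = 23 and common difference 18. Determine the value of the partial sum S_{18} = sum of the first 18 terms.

3168

u_j = 23 + (j - 1)·18.
u_{18} = 329; S = 18·(23 + 329)/2 = 3168.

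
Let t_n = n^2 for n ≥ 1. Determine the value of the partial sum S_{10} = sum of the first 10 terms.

Over n = 1..10: Σn = 55, Σn² = 385.
Total = (1)·385 = 385.

385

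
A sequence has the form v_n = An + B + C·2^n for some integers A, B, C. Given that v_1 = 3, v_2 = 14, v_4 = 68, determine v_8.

1040

At n = 1, 2, 4: A + B + 2C = 3; 2A + B + 4C = 14; 4A + B + 16C = 68.
Subtracting the first from the second: A + 2C = 11.
Subtracting the second from the third: 2A + 12C = 54.
Solving: C = 4, A = 3, then B = -8.
Hence v_8 = 3·8 + (-8) + 4·256 = 1040.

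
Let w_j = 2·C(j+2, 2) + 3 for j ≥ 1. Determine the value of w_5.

C(7, 2) = 21, so w_5 = 45.

45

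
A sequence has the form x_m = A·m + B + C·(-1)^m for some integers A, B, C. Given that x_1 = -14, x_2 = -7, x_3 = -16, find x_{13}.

-26

Plug in m = 1, 2, 3: A + B - C = -14; 2A + B + C = -7; 3A + B - C = -16.
Subtracting the first from the second: A + 2C = 7.
Subtracting the second from the third: A - 2C = -9.
Solving: C = 4, A = -1, then B = -9.
So x_m = -1·m + (-9) + 4·(-1)^m; at m=13 this is -26.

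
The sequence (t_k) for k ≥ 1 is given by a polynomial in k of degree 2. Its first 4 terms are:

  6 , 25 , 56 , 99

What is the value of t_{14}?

1st diffs: 19, 31, 43.
2nd diffs: 12, 12 (constant).
Newton forward-difference form: t_k = 6 + 19·C(k-1,1) + 12·C(k-1,2).
At k = 14: k-1 = 13, so t_{14} = 6 + 247 + 936 = 1189.

1189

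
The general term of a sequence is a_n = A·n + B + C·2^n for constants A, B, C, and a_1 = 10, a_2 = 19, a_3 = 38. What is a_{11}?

The three given values yield: A + B + 2C = 10; 2A + B + 4C = 19; 3A + B + 8C = 38.
Subtracting the first from the second: A + 2C = 9.
Subtracting the second from the third: A + 4C = 19.
Solving: C = 5, A = -1, then B = 1.
Hence a_{11} = -1·11 + 1 + 5·2048 = 10230.

10230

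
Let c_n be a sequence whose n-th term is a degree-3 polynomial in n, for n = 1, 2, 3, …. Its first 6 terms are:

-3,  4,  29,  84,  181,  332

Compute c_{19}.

12669

1st diffs: 7, 25, 55, 97, 151.
2nd diffs: 18, 30, 42, 54.
3rd diffs: 12, 12, 12 (constant).
Newton forward-difference form: c_n = -3 + 7·C(n-1,1) + 18·C(n-1,2) + 12·C(n-1,3).
At n = 19: n-1 = 18, so c_{19} = -3 + 126 + 2754 + 9792 = 12669.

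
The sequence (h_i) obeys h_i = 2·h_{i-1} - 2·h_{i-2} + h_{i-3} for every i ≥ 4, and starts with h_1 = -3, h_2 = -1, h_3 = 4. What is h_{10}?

Applying the relation repeatedly:
h_4 = 7  h_5 = 5  h_6 = 0  h_7 = -3  h_8 = -1  h_9 = 4  h_{10} = 7.

7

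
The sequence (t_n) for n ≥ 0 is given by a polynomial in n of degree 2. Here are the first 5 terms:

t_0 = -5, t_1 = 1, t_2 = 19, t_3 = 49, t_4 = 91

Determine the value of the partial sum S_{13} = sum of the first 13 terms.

3835

1st diffs: 6, 18, 30, 42.
2nd diffs: 12, 12, 12 (constant).
Newton forward-difference form: t_n = -5 + 6·C(n,1) + 12·C(n,2).
Continuing: …, 145, 211, 289, 379, …, t_{12} = 859.
Summing n = 0..12 (13 terms) gives 3835.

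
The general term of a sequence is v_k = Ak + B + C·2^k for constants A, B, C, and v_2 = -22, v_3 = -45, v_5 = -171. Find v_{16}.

Plug in k = 2, 3, 5: 2A + B + 4C = -22; 3A + B + 8C = -45; 5A + B + 32C = -171.
Subtracting the first from the second: A + 4C = -23.
Subtracting the second from the third: 2A + 24C = -126.
Solving: C = -5, A = -3, then B = 4.
Therefore v_{16} = -48 + 4 + (-5)·65536 = -327724.

-327724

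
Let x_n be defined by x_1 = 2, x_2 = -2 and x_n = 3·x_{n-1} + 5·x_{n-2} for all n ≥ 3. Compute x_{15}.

37084324

x_3 = 4, x_4 = 2, x_5 = 26, …, x_{12} = 503192, x_{13} = 2109746, x_{14} = 8845198, x_{15} = 37084324.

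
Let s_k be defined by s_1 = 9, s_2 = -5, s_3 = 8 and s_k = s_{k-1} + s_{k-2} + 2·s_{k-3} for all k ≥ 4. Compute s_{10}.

s_4 = 21; s_5 = 19; s_6 = 56; s_7 = 117; s_8 = 211; s_9 = 440; s_{10} = 885.

885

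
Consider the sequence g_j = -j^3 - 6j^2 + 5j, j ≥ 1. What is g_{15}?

g_{15} = -1·15^3 - 6·15^2 + 5·15 = -4650.

-4650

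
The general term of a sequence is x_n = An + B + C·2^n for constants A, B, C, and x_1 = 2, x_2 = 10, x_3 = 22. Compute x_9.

At n = 1, 2, 3: A + B + 2C = 2; 2A + B + 4C = 10; 3A + B + 8C = 22.
Subtracting the first from the second: A + 2C = 8.
Subtracting the second from the third: A + 4C = 12.
Solving: C = 2, A = 4, then B = -6.
So x_n = 4·n + (-6) + 2·2^n; at n=9 this is 1054.

1054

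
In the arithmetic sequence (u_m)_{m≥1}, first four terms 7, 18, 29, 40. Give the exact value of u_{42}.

458

Common difference d = 11.
u_m = 7 + (m - 1)·11.
u_{42} = 7 + 41·11 = 458.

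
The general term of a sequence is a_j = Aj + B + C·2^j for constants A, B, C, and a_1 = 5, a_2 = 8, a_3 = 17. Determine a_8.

746

Plug in j = 1, 2, 3: A + B + 2C = 5; 2A + B + 4C = 8; 3A + B + 8C = 17.
Subtracting the first from the second: A + 2C = 3.
Subtracting the second from the third: A + 4C = 9.
Solving: C = 3, A = -3, then B = 2.
Hence a_8 = -3·8 + 2 + 3·256 = 746.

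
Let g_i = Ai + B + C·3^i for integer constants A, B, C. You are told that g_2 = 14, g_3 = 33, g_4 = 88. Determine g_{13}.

1594339

The three given values yield: 2A + B + 9C = 14; 3A + B + 27C = 33; 4A + B + 81C = 88.
Subtracting the first from the second: A + 18C = 19.
Subtracting the second from the third: A + 54C = 55.
Solving: C = 1, A = 1, then B = 3.
Therefore g_{13} = 13 + 3 + 1·1594323 = 1594339.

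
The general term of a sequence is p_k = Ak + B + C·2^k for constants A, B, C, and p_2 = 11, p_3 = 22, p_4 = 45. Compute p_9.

At k = 2, 3, 4: 2A + B + 4C = 11; 3A + B + 8C = 22; 4A + B + 16C = 45.
Subtracting the first from the second: A + 4C = 11.
Subtracting the second from the third: A + 8C = 23.
Solving: C = 3, A = -1, then B = 1.
Hence p_9 = -1·9 + 1 + 3·512 = 1528.

1528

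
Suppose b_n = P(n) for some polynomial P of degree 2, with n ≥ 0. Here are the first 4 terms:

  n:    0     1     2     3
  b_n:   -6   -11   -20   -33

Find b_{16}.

1st diffs: -5, -9, -13.
2nd diffs: -4, -4 (constant).
Newton forward-difference form: b_n = -6 + (-5)·C(n,1) + (-4)·C(n,2).
At n = 16: n = 16, so b_{16} = -6 - 80 - 480 = -566.

-566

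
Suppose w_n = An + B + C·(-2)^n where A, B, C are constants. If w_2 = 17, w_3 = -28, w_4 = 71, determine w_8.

The three given values yield: 2A + B + 4C = 17; 3A + B - 8C = -28; 4A + B + 16C = 71.
Subtracting the first from the second: A - 12C = -45.
Subtracting the second from the third: A + 24C = 99.
Solving: C = 4, A = 3, then B = -5.
Therefore w_8 = 24 + (-5) + 4·256 = 1043.

1043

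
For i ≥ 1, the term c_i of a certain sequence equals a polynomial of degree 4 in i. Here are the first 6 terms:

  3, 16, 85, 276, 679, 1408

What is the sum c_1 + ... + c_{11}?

1st diffs: 13, 69, 191, 403, 729.
2nd diffs: 56, 122, 212, 326.
3rd diffs: 66, 90, 114.
4th diffs: 24, 24 (constant).
Newton forward-difference form: c_i = 3 + 13·C(i-1,1) + 56·C(i-1,2) + 66·C(i-1,3) + 24·C(i-1,4).
Continuing: …, 2601, 4420, 7051, 10704, …, c_{11} = 15613.
Summing i = 1..11 (11 terms) gives 42856.

42856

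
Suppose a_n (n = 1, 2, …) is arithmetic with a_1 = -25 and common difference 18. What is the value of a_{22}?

353

a_n = -25 + (n - 1)·18.
a_{22} = -25 + 21·18 = 353.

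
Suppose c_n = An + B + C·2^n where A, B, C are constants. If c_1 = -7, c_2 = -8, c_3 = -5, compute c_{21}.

4194193

The three given values yield: A + B + 2C = -7; 2A + B + 4C = -8; 3A + B + 8C = -5.
Subtracting the first from the second: A + 2C = -1.
Subtracting the second from the third: A + 4C = 3.
Solving: C = 2, A = -5, then B = -6.
Hence c_{21} = -5·21 + (-6) + 2·2097152 = 4194193.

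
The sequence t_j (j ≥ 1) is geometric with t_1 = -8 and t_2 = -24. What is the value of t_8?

Common ratio r = 3.
t_j = (-8)·3^(j-1).
t_8 = (-8)·3^7 = -17496.

-17496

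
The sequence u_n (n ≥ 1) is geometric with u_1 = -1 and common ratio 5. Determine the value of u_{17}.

u_n = (-1)·5^(n-1).
u_{17} = (-1)·5^16 = -152587890625.

-152587890625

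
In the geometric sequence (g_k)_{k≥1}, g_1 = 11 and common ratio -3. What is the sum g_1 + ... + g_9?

54131

g_k = 11·(-3)^(k-1).
S = 11·((-3)^9 - 1)/(-3 - 1) = 11·(-19683 - 1)/(-4) = 54131.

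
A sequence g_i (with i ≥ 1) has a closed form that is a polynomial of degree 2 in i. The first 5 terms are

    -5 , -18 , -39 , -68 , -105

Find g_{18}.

-1314

1st diffs: -13, -21, -29, -37.
2nd diffs: -8, -8, -8 (constant).
Newton forward-difference form: g_i = -5 + (-13)·C(i-1,1) + (-8)·C(i-1,2).
At i = 18: i-1 = 17, so g_{18} = -5 - 221 - 1088 = -1314.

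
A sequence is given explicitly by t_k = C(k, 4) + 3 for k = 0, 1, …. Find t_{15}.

C(15, 4) = 1365, so t_{15} = 1368.

1368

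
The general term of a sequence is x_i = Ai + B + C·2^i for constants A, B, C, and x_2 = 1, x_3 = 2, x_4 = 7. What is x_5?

Write the equations: 2A + B + 4C = 1; 3A + B + 8C = 2; 4A + B + 16C = 7.
Subtracting the first from the second: A + 4C = 1.
Subtracting the second from the third: A + 8C = 5.
Solving: C = 1, A = -3, then B = 3.
Hence x_5 = -3·5 + 3 + 1·32 = 20.

20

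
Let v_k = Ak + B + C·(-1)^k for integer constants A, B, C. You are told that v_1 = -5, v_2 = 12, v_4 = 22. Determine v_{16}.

Plug in k = 1, 2, 4: A + B - C = -5; 2A + B + C = 12; 4A + B + C = 22.
Subtracting the first from the second: A + 2C = 17.
Subtracting the second from the third: 2A = 10.
Solving: C = 6, A = 5, then B = -4.
Therefore v_{16} = 80 + (-4) + 6·1 = 82.

82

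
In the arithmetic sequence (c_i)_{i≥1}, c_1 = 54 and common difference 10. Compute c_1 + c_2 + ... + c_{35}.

c_i = 54 + (i - 1)·10.
c_{35} = 394; S = 35·(54 + 394)/2 = 7840.

7840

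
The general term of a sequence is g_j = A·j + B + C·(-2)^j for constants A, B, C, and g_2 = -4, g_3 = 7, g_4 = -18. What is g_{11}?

The three given values yield: 2A + B + 4C = -4; 3A + B - 8C = 7; 4A + B + 16C = -18.
Subtracting the first from the second: A - 12C = 11.
Subtracting the second from the third: A + 24C = -25.
Solving: C = -1, A = -1, then B = 2.
So g_j = -1·j + 2 + (-1)·(-2)^j; at j=11 this is 2039.

2039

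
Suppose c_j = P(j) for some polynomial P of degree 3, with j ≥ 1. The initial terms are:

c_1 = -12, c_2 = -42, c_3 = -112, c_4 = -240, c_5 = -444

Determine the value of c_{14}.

1st diffs: -30, -70, -128, -204.
2nd diffs: -40, -58, -76.
3rd diffs: -18, -18 (constant).
Newton forward-difference form: c_j = -12 + (-30)·C(j-1,1) + (-40)·C(j-1,2) + (-18)·C(j-1,3).
At j = 14: j-1 = 13, so c_{14} = -12 - 390 - 3120 - 5148 = -8670.

-8670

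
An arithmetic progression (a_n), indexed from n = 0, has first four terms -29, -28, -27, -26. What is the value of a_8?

-21

Common difference d = 1.
a_n = -29 + (n - 0)·1.
a_8 = -29 + 8·1 = -21.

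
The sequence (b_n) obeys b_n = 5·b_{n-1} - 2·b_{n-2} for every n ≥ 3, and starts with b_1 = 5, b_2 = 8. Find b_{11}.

5494290

Iterate the recurrence:
b_3 = 30; b_4 = 134; b_5 = 610; b_6 = 2782; b_7 = 12690; b_8 = 57886; b_9 = 264050; b_{10} = 1204478; b_{11} = 5494290.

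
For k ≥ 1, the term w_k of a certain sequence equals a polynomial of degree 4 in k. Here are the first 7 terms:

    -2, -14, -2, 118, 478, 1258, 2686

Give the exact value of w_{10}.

13858

1st diffs: -12, 12, 120, 360, 780, 1428.
2nd diffs: 24, 108, 240, 420, 648.
3rd diffs: 84, 132, 180, 228.
4th diffs: 48, 48, 48 (constant).
So w_k = 2k^4 - 6k^3 - 2k^2 + 6k - 2.
Evaluating at k = 10 gives w_{10} = 13858.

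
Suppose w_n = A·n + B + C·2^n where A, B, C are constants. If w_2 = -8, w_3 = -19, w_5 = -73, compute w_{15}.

-65575

At n = 2, 3, 5: 2A + B + 4C = -8; 3A + B + 8C = -19; 5A + B + 32C = -73.
Subtracting the first from the second: A + 4C = -11.
Subtracting the second from the third: 2A + 24C = -54.
Solving: C = -2, A = -3, then B = 6.
So w_n = -3·n + 6 + (-2)·2^n; at n=15 this is -65575.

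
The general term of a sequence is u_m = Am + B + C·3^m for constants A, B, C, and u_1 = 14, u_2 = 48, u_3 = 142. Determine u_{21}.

52301766094

The three given values yield: A + B + 3C = 14; 2A + B + 9C = 48; 3A + B + 27C = 142.
Subtracting the first from the second: A + 6C = 34.
Subtracting the second from the third: A + 18C = 94.
Solving: C = 5, A = 4, then B = -5.
Therefore u_{21} = 84 + (-5) + 5·10460353203 = 52301766094.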